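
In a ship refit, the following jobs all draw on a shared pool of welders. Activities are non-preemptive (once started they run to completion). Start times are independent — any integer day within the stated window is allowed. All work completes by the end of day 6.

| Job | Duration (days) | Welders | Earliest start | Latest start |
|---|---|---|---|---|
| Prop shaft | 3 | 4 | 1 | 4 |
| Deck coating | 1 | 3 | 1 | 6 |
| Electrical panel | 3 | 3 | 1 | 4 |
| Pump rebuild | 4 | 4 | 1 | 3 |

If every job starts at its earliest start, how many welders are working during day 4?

At early start, day 4 has: Pump rebuild.
Demand: 4 = 4.

4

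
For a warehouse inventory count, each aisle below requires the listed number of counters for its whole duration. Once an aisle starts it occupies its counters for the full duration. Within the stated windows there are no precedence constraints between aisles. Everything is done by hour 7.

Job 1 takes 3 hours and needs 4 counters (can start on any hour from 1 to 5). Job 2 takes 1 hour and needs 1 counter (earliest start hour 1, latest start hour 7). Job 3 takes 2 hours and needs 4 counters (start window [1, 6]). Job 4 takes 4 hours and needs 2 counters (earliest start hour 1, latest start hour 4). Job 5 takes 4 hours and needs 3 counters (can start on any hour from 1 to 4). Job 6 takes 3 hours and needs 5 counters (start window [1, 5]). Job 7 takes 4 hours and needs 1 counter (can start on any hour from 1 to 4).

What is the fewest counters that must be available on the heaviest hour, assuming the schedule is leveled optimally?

Early-start (Job 1@1, Job 2@1, Job 3@1, Job 4@1, Job 5@1, Job 6@1, Job 7@1) gives peak 20: h1:20  h2:19  h3:15  h4:6  h5:0  h6:0  h7:0.
Shift Job 4→3, Job 5→3, Job 6→5.
Schedule Job 1@1, Job 2@1, Job 3@1, Job 4@3, Job 5@3, Job 6@5, Job 7@1: h1:10  h2:9  h3:10  h4:6  h5:10  h6:10  h7:5 — peak 10.

10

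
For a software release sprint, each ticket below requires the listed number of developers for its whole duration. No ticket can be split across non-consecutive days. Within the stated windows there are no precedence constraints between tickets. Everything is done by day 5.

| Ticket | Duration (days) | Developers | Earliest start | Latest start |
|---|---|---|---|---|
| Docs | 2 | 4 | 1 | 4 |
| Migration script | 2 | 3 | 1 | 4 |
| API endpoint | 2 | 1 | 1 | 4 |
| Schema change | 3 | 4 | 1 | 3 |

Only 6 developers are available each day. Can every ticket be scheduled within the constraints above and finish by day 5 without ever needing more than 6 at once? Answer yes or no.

The minimum achievable peak is 7; 6 < 7, so no feasible schedule stays within the cap.

no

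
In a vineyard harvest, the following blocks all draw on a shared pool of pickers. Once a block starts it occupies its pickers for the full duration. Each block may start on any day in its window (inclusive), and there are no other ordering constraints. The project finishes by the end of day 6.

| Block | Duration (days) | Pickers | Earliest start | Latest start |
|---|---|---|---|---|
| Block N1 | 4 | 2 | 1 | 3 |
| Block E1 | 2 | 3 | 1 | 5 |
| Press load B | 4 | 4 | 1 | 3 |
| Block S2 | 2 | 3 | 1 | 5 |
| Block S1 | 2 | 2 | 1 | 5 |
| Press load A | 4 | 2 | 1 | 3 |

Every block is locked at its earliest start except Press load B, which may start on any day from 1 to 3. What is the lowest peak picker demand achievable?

12

Press load B@1: d1:16  d2:16  d3:8  d4:8  d5:0  d6:0 → peak 16
Press load B@2: d1:12  d2:16  d3:8  d4:8  d5:4  d6:0 → peak 16
Press load B@3: d1:12  d2:12  d3:8  d4:8  d5:4  d6:4 → peak 12
Best is Press load B@3, peak 12.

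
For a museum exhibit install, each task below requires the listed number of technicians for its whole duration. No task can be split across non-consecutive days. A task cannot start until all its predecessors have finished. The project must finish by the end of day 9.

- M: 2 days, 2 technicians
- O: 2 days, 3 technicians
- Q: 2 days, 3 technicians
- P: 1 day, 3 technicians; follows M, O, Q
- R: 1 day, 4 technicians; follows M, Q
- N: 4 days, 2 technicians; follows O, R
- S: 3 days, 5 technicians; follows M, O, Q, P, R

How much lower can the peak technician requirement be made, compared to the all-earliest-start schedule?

1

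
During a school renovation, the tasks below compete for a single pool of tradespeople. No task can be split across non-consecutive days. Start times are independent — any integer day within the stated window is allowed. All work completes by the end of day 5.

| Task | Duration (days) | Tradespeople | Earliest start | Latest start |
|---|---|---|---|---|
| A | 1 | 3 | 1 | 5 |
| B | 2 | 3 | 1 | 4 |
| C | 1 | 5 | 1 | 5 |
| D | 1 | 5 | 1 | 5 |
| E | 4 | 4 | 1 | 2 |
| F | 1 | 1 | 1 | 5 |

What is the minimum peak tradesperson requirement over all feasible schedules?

Early-start (A@1, B@1, C@1, D@1, E@1, F@1) gives peak 21: d1:21  d2:7  d3:4  d4:4  d5:0.
Shift C→3, D→4, E→2.
Schedule A@1, B@1, C@3, D@4, E@2, F@1: d1:7  d2:7  d3:9  d4:9  d5:4 — peak 9.

9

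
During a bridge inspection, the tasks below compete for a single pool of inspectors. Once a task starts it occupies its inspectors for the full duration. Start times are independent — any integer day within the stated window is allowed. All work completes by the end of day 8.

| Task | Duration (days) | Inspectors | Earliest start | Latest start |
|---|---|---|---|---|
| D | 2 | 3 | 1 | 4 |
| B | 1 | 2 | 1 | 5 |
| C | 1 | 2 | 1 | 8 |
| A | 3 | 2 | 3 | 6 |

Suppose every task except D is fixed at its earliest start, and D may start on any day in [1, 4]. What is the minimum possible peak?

D@1: d1:7  d2:3  d3:2  d4:2  d5:2  d6:0  d7:0  d8:0 → peak 7
D@2: d1:4  d2:3  d3:5  d4:2  d5:2  d6:0  d7:0  d8:0 → peak 5
D@3: d1:4  d2:0  d3:5  d4:5  d5:2  d6:0  d7:0  d8:0 → peak 5
D@4: d1:4  d2:0  d3:2  d4:5  d5:5  d6:0  d7:0  d8:0 → peak 5
Best is D@2, peak 5.

5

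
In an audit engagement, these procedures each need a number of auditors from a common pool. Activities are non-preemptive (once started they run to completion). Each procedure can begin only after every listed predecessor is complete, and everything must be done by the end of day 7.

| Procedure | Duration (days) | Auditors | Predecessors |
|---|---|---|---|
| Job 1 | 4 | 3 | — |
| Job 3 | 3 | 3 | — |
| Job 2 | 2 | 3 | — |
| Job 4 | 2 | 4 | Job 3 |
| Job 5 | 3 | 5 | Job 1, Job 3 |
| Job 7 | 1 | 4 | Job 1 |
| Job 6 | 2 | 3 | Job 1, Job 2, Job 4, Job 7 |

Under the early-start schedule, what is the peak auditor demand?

Early-start schedule: Job 1@1, Job 3@1, Job 2@1, Job 4@4, Job 5@5, Job 7@5, Job 6@6.
Load per day: day 1: 9, day 2: 9, day 3: 6, day 4: 7, day 5: 13, day 6: 8, day 7: 8.
Peak is 13.

13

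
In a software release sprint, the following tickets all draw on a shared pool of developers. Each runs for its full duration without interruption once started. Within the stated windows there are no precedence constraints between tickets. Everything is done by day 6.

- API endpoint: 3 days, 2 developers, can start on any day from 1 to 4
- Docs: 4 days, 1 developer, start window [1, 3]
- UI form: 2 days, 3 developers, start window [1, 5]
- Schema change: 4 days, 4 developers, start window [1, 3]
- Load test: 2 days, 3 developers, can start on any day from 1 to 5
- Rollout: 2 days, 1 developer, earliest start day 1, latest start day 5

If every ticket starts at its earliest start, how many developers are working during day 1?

14

At early start, day 1 has: API endpoint, Docs, UI form, Schema change, Load test, Rollout.
Demand: 2 + 1 + 3 + 4 + 3 + 1 = 14.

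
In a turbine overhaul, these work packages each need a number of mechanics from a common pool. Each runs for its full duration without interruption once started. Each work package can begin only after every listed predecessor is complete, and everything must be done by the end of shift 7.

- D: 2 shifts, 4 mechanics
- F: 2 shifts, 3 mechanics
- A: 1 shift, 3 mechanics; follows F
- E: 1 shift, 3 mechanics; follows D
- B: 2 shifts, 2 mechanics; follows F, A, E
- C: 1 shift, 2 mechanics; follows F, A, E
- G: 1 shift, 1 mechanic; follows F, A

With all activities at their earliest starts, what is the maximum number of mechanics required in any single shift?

Early-start schedule: D@1, F@1, A@3, E@3, B@4, C@4, G@4.
Load per shift: shift 1: 7, shift 2: 7, shift 3: 6, shift 4: 5, shift 5: 2, shift 6: 0, shift 7: 0.
Peak is 7.

7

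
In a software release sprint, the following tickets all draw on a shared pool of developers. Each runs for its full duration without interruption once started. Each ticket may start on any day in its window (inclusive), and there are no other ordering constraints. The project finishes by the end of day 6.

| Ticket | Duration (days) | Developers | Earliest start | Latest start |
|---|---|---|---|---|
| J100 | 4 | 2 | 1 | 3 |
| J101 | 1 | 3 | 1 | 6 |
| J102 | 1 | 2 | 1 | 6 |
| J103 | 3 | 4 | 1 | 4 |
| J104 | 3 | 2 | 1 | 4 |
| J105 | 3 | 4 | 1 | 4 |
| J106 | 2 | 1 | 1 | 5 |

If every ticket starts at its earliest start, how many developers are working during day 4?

2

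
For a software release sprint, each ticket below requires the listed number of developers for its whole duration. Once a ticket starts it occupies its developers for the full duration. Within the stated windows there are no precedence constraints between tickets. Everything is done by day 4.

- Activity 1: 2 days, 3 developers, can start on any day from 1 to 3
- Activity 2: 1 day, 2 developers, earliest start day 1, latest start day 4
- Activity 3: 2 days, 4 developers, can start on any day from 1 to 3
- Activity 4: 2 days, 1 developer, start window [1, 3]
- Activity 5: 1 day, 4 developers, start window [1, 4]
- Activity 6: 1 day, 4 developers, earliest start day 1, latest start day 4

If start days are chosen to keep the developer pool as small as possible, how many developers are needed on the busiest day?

7

Early-start (Activity 1@1, Activity 2@1, Activity 3@1, Activity 4@1, Activity 5@1, Activity 6@1) gives peak 18: d1:18  d2:8  d3:0  d4:0.
Shift Activity 2→3, Activity 4→3, Activity 5→3, Activity 6→4.
Schedule Activity 1@1, Activity 2@3, Activity 3@1, Activity 4@3, Activity 5@3, Activity 6@4: d1:7  d2:7  d3:7  d4:5 — peak 7.
Total developer-days = 26 over 4 days ⇒ peak ≥ ⌈26/4⌉ = 7, so 7 is optimal.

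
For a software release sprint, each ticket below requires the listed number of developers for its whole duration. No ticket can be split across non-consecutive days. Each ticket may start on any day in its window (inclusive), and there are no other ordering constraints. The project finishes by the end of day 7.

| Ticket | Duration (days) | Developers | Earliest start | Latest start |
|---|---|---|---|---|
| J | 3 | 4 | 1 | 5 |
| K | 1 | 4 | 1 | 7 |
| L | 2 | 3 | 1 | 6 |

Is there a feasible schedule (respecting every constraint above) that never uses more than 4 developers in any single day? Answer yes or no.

Schedule J@1, K@4, L@5: d1:4  d2:4  d3:4  d4:4  d5:3  d6:3  d7:0 — peak 4 ≤ 4.

yes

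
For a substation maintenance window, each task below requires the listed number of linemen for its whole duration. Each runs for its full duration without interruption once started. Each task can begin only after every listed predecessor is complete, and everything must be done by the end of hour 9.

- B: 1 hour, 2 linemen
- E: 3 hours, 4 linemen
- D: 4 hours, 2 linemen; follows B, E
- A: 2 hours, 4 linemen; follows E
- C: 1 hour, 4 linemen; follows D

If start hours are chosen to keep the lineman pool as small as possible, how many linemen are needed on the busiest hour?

6

Schedule B@1, E@1, D@4, A@4, C@8: h1:6  h2:4  h3:4  h4:6  h5:6  h6:2  h7:2  h8:4  h9:0 — peak 6.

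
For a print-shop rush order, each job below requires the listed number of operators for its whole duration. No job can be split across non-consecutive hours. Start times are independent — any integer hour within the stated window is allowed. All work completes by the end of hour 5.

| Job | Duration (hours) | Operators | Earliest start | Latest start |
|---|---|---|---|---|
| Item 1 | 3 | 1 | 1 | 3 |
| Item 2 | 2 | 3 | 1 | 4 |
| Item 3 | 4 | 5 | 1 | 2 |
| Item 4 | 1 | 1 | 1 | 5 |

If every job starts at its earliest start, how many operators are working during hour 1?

10

At early start, hour 1 has: Item 1, Item 2, Item 3, Item 4.
Demand: 1 + 3 + 5 + 1 = 10.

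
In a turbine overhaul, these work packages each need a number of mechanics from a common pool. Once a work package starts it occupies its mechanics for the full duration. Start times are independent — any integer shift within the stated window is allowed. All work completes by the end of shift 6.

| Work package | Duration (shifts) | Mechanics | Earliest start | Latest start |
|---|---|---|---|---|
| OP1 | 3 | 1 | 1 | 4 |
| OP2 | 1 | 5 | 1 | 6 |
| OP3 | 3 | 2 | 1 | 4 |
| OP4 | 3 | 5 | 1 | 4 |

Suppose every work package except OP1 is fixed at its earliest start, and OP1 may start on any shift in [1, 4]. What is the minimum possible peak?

12

OP1@1: s1:13  s2:8  s3:8  s4:0  s5:0  s6:0 → peak 13
OP1@2: s1:12  s2:8  s3:8  s4:1  s5:0  s6:0 → peak 12
OP1@3: s1:12  s2:7  s3:8  s4:1  s5:1  s6:0 → peak 12
OP1@4: s1:12  s2:7  s3:7  s4:1  s5:1  s6:1 → peak 12
Best is OP1@2, peak 12.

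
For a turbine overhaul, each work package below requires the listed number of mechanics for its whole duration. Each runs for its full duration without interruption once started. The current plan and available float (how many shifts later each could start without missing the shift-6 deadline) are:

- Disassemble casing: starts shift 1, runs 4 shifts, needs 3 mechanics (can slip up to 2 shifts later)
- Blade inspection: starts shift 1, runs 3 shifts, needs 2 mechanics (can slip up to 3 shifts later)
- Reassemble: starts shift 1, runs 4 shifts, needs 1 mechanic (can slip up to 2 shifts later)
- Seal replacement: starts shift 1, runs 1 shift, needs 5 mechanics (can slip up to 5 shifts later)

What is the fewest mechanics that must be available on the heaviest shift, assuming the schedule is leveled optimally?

Early-start (Disassemble casing@1, Blade inspection@1, Reassemble@1, Seal replacement@1) gives peak 11: s1:11  s2:6  s3:6  s4:4  s5:0  s6:0.
Shift Seal replacement→5.
Schedule Disassemble casing@1, Blade inspection@1, Reassemble@1, Seal replacement@5: s1:6  s2:6  s3:6  s4:4  s5:5  s6:0 — peak 6.

6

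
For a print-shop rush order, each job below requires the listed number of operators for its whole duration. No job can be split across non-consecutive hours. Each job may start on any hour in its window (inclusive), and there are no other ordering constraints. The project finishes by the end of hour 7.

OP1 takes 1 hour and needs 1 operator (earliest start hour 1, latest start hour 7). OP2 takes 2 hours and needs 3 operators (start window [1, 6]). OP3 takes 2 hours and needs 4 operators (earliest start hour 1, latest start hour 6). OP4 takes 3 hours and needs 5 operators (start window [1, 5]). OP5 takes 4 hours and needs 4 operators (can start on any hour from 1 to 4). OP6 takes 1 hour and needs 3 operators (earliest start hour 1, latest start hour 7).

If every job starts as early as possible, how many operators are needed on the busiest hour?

20

Early-start schedule: OP1@1, OP2@1, OP3@1, OP4@1, OP5@1, OP6@1.
Load per hour: hour 1: 20, hour 2: 16, hour 3: 9, hour 4: 4, hour 5: 0, hour 6: 0, hour 7: 0.
Peak is 20.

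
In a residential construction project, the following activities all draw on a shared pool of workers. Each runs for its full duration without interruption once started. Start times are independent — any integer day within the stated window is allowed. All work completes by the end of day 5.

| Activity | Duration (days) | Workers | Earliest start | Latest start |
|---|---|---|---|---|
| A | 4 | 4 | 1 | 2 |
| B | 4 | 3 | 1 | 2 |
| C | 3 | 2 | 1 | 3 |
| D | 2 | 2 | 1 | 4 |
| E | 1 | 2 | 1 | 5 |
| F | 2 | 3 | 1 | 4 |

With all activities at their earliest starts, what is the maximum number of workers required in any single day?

Early-start schedule: A@1, B@1, C@1, D@1, E@1, F@1.
Load per day: day 1: 16, day 2: 14, day 3: 9, day 4: 7, day 5: 0.
Peak is 16.

16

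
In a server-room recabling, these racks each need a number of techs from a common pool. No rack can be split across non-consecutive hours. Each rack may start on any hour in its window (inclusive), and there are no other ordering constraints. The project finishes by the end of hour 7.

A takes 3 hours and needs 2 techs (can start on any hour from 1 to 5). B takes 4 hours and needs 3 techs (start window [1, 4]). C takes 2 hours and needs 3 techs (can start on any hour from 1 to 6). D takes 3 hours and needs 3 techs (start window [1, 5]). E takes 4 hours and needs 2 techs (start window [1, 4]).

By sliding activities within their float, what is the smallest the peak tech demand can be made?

7

Early-start (A@1, B@1, C@1, D@1, E@1) gives peak 13: h1:13  h2:13  h3:10  h4:5  h5:0  h6:0  h7:0.
Shift C→5, D→5.
Schedule A@1, B@1, C@5, D@5, E@1: h1:7  h2:7  h3:7  h4:5  h5:6  h6:6  h7:3 — peak 7.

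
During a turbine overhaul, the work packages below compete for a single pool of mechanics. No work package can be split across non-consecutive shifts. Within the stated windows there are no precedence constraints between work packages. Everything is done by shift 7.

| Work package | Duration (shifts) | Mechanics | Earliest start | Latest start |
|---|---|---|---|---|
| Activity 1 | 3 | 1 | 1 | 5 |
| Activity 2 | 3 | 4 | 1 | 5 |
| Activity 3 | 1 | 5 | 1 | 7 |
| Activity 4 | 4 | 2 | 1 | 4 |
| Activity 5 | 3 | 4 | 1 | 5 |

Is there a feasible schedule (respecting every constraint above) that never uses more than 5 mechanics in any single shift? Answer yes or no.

Total mechanic-shifts = 40; over 7 shifts the average is 40/7 > 5, so some shift must exceed 5.

no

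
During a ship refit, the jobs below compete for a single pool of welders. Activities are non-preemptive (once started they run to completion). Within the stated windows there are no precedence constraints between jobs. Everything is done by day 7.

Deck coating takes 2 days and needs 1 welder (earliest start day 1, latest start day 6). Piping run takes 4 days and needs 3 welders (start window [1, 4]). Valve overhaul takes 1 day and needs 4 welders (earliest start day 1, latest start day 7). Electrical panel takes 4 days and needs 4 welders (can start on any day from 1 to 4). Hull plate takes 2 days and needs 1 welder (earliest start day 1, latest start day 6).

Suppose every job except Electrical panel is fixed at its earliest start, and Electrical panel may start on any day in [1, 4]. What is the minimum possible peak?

9

Electrical panel@1: d1:13  d2:9  d3:7  d4:7  d5:0  d6:0  d7:0 → peak 13
Electrical panel@2: d1:9  d2:9  d3:7  d4:7  d5:4  d6:0  d7:0 → peak 9
Electrical panel@3: d1:9  d2:5  d3:7  d4:7  d5:4  d6:4  d7:0 → peak 9
Electrical panel@4: d1:9  d2:5  d3:3  d4:7  d5:4  d6:4  d7:4 → peak 9
Best is Electrical panel@2, peak 9.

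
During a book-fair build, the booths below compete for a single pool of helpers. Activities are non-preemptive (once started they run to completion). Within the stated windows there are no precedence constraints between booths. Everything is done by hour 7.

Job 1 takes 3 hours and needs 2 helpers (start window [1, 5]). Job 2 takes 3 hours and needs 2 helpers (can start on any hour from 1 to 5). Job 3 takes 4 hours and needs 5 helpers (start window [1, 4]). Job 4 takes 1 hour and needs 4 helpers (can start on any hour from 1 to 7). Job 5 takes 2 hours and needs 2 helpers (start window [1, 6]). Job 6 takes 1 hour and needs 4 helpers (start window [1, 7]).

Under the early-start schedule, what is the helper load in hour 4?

At early start, hour 4 has: Job 3.
Demand: 5 = 5.

5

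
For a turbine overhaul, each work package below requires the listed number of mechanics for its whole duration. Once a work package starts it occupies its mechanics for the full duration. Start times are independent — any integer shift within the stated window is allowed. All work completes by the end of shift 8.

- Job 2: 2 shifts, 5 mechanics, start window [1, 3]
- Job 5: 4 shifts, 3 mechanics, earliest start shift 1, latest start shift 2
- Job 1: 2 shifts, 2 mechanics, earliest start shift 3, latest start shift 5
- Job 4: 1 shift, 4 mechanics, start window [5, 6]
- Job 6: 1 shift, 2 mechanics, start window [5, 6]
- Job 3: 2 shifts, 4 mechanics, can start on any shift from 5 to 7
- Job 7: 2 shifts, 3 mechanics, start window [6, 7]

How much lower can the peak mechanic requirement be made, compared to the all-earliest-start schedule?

Early-start peak: s1:8  s2:8  s3:5  s4:5  s5:10  s6:7  s7:3  s8:0 ⇒ 10.
Leveled (Job 2@1, Job 5@1, Job 1@3, Job 4@5, Job 6@5, Job 3@6, Job 7@6): s1:8  s2:8  s3:5  s4:5  s5:6  s6:7  s7:7  s8:0 ⇒ 8.
Reduction 10 − 8 = 2.

2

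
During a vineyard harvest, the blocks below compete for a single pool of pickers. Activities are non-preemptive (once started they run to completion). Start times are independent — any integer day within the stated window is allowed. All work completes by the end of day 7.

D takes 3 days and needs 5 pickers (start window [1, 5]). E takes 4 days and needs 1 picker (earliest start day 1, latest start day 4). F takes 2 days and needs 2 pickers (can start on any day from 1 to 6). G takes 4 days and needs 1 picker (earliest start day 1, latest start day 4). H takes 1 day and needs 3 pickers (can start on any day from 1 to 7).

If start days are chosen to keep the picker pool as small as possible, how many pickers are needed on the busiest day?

Early-start (D@1, E@1, F@1, G@1, H@1) gives peak 12: d1:12  d2:9  d3:7  d4:2  d5:0  d6:0  d7:0.
Shift E→4, F→4, G→4, H→6.
Schedule D@1, E@4, F@4, G@4, H@6: d1:5  d2:5  d3:5  d4:4  d5:4  d6:5  d7:2 — peak 5.
Total picker-days = 30 over 7 days ⇒ peak ≥ ⌈30/7⌉ = 5, so 5 is optimal.

5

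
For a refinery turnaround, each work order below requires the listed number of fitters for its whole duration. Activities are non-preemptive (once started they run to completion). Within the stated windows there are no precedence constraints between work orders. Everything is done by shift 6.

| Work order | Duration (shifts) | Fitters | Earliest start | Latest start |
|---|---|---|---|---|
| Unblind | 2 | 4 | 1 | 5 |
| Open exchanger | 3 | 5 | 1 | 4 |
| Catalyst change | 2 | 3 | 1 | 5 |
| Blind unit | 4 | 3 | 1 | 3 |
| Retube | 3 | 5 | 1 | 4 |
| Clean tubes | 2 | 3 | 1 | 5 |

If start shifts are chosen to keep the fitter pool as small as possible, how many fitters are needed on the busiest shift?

11

Early-start (Unblind@1, Open exchanger@1, Catalyst change@1, Blind unit@1, Retube@1, Clean tubes@1) gives peak 23: s1:23  s2:23  s3:13  s4:3  s5:0  s6:0.
Shift Catalyst change→3, Blind unit→3, Retube→4, Clean tubes→5.
Schedule Unblind@1, Open exchanger@1, Catalyst change@3, Blind unit@3, Retube@4, Clean tubes@5: s1:9  s2:9  s3:11  s4:11  s5:11  s6:11 — peak 11.
Total fitter-shifts = 62 over 6 shifts ⇒ peak ≥ ⌈62/6⌉ = 11, so 11 is optimal.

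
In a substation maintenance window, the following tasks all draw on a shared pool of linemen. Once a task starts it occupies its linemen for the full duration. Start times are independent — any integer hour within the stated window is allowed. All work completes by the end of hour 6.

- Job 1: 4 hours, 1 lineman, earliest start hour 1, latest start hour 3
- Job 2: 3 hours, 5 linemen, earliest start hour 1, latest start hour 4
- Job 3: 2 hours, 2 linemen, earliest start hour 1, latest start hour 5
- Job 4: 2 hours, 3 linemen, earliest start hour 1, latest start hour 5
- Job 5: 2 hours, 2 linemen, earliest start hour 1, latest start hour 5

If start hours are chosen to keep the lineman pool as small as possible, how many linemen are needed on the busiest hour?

Early-start (Job 1@1, Job 2@1, Job 3@1, Job 4@1, Job 5@1) gives peak 13: h1:13  h2:13  h3:6  h4:1  h5:0  h6:0.
Shift Job 3→4, Job 4→4, Job 5→5.
Schedule Job 1@1, Job 2@1, Job 3@4, Job 4@4, Job 5@5: h1:6  h2:6  h3:6  h4:6  h5:7  h6:2 — peak 7.

7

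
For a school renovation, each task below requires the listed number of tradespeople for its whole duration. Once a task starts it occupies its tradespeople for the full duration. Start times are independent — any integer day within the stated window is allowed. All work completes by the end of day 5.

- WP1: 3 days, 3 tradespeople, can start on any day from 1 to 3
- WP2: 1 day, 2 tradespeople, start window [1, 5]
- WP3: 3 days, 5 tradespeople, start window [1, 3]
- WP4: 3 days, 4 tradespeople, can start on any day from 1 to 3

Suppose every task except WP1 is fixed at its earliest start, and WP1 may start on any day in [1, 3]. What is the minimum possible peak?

12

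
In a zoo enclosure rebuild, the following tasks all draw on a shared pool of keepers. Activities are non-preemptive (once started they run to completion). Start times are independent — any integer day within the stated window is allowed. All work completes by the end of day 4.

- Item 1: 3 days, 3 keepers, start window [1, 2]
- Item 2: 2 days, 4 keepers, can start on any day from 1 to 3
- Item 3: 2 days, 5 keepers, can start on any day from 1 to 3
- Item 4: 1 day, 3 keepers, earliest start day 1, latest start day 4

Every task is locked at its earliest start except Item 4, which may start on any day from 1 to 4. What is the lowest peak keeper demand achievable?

Item 4@1: d1:15  d2:12  d3:3  d4:0 → peak 15
Item 4@2: d1:12  d2:15  d3:3  d4:0 → peak 15
Item 4@3: d1:12  d2:12  d3:6  d4:0 → peak 12
Item 4@4: d1:12  d2:12  d3:3  d4:3 → peak 12
Best is Item 4@3, peak 12.

12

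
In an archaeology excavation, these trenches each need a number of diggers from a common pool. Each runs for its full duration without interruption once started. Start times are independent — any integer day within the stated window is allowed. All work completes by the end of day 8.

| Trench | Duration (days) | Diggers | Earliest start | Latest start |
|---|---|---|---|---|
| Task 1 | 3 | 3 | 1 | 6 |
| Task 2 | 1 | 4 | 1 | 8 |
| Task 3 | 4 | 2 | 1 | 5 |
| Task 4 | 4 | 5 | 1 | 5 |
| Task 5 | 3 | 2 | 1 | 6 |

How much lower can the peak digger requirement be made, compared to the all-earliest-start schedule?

Early-start peak: d1:16  d2:12  d3:12  d4:7  d5:0  d6:0  d7:0  d8:0 ⇒ 16.
Leveled (Task 1@1, Task 2@1, Task 3@2, Task 4@4, Task 5@6): d1:7  d2:5  d3:5  d4:7  d5:7  d6:7  d7:7  d8:2 ⇒ 7.
Reduction 16 − 7 = 9.

9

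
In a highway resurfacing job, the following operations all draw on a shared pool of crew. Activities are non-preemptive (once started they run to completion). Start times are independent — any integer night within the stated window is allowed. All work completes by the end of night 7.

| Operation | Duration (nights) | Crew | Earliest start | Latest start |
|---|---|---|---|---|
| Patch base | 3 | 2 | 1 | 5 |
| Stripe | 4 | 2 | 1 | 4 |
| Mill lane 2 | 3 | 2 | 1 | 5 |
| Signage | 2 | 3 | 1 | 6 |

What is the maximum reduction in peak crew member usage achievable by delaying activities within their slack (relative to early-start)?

Early-start peak: n1:9  n2:9  n3:6  n4:2  n5:0  n6:0  n7:0 ⇒ 9.
Leveled (Patch base@1, Stripe@1, Mill lane 2@4, Signage@5): n1:4  n2:4  n3:4  n4:4  n5:5  n6:5  n7:0 ⇒ 5.
Reduction 9 − 5 = 4.

4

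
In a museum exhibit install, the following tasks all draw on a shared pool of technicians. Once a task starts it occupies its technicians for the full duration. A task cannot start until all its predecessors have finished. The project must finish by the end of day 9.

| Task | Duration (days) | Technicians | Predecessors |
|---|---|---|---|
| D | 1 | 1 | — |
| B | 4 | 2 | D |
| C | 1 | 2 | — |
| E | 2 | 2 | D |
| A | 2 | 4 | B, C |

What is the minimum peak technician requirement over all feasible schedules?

4

Schedule D@1, B@2, C@1, E@2, A@6: d1:3  d2:4  d3:4  d4:2  d5:2  d6:4  d7:4  d8:0  d9:0 — peak 4.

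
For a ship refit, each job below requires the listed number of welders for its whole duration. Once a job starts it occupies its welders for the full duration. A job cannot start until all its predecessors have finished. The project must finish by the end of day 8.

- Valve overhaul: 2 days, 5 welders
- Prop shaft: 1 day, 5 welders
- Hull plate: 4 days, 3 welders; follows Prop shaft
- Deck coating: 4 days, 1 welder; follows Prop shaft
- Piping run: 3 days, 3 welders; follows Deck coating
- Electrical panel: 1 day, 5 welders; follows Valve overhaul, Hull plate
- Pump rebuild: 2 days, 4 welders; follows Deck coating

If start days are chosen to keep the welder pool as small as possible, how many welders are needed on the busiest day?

9

Early-start (Valve overhaul@1, Prop shaft@1, Hull plate@2, Deck coating@2, Piping run@6, Electrical panel@6, Pump rebuild@6) gives peak 12: d1:10  d2:9  d3:4  d4:4  d5:4  d6:12  d7:7  d8:3.
Shift Valve overhaul→2, Pump rebuild→7.
Schedule Valve overhaul@2, Prop shaft@1, Hull plate@2, Deck coating@2, Piping run@6, Electrical panel@6, Pump rebuild@7: d1:5  d2:9  d3:9  d4:4  d5:4  d6:8  d7:7  d8:7 — peak 9.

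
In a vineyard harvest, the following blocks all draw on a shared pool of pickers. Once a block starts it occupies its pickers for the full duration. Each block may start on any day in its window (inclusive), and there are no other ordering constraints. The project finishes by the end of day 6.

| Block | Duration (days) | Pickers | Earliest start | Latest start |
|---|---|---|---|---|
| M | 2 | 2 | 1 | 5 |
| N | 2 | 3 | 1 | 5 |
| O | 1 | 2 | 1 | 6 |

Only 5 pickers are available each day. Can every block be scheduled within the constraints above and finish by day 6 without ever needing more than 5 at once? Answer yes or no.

Schedule M@1, N@3, O@5: d1:2  d2:2  d3:3  d4:3  d5:2  d6:0 — peak 3 ≤ 5.

yes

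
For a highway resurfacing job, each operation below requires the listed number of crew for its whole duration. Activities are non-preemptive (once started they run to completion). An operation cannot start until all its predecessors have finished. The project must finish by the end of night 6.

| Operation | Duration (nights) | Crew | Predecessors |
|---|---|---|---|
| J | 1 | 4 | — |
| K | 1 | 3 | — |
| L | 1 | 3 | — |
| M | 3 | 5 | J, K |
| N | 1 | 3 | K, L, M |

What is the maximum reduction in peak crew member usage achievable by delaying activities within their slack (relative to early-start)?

4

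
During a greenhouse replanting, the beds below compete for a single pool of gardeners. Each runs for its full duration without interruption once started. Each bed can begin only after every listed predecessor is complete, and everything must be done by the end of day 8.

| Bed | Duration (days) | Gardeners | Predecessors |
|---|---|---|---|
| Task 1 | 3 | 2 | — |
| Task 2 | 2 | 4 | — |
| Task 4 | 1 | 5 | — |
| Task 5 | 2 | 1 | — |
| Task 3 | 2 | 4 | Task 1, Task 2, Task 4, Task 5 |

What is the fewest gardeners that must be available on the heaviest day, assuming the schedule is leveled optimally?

Early-start (Task 1@1, Task 2@1, Task 4@1, Task 5@1, Task 3@4) gives peak 12: d1:12  d2:7  d3:2  d4:4  d5:4  d6:0  d7:0  d8:0.
Shift Task 2→4, Task 4→6, Task 3→7.
Schedule Task 1@1, Task 2@4, Task 4@6, Task 5@1, Task 3@7: d1:3  d2:3  d3:2  d4:4  d5:4  d6:5  d7:4  d8:4 — peak 5.

5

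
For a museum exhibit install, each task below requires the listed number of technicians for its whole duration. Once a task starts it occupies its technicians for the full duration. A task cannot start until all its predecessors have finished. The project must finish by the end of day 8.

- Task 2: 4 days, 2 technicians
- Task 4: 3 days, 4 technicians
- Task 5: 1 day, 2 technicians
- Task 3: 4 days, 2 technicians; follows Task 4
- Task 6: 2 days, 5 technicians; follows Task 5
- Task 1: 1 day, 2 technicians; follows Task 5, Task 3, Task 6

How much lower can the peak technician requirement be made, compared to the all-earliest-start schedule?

4

Early-start peak: d1:8  d2:11  d3:11  d4:4  d5:2  d6:2  d7:2  d8:2 ⇒ 11.
Leveled (Task 2@1, Task 4@1, Task 5@4, Task 3@4, Task 6@5, Task 1@8): d1:6  d2:6  d3:6  d4:6  d5:7  d6:7  d7:2  d8:2 ⇒ 7.
Reduction 11 − 7 = 4.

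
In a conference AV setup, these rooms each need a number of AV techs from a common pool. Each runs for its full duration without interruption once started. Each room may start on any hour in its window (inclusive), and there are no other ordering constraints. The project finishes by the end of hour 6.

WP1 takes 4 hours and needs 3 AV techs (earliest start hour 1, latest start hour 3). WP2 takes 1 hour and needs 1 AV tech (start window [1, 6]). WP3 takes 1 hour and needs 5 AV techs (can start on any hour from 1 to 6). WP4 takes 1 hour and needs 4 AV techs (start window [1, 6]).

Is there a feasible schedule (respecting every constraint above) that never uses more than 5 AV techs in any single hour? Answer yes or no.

Schedule WP1@1, WP2@1, WP3@5, WP4@6: h1:4  h2:3  h3:3  h4:3  h5:5  h6:4 — peak 5 ≤ 5.

yes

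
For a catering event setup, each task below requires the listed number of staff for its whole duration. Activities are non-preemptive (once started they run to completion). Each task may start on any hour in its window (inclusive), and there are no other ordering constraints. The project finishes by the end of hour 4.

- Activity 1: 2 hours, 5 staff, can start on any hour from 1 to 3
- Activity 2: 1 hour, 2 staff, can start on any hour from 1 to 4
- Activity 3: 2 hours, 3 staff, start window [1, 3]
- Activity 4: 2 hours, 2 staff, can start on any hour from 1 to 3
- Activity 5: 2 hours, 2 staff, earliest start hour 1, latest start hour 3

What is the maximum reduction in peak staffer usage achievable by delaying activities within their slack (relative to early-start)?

Early-start peak: h1:14  h2:12  h3:0  h4:0 ⇒ 14.
Leveled (Activity 1@1, Activity 2@1, Activity 3@3, Activity 4@2, Activity 5@3): h1:7  h2:7  h3:7  h4:5 ⇒ 7.
Reduction 14 − 7 = 7.

7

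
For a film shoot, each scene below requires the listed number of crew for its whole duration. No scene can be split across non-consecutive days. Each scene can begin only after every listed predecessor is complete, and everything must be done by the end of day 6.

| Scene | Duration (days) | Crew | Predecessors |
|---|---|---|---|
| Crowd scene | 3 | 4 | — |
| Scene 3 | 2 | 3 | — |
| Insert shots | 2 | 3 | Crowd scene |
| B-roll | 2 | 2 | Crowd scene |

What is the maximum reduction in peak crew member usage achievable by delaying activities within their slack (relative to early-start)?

0

Early-start peak: d1:7  d2:7  d3:4  d4:5  d5:5  d6:0 ⇒ 7.
Leveled (Crowd scene@1, Scene 3@1, Insert shots@4, B-roll@4): d1:7  d2:7  d3:4  d4:5  d5:5  d6:0 ⇒ 7.
Reduction 7 − 7 = 0.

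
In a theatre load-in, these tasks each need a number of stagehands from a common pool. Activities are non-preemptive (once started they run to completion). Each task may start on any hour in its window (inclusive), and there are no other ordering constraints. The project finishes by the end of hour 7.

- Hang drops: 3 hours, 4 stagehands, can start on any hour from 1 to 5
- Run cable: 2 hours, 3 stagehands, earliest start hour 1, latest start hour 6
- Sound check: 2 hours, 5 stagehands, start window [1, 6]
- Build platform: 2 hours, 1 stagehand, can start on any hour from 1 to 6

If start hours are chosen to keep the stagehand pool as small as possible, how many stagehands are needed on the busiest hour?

5

Early-start (Hang drops@1, Run cable@1, Sound check@1, Build platform@1) gives peak 13: h1:13  h2:13  h3:4  h4:0  h5:0  h6:0  h7:0.
Shift Run cable→4, Sound check→6.
Schedule Hang drops@1, Run cable@4, Sound check@6, Build platform@1: h1:5  h2:5  h3:4  h4:3  h5:3  h6:5  h7:5 — peak 5.
Total stagehand-hours = 30 over 7 hours ⇒ peak ≥ ⌈30/7⌉ = 5, so 5 is optimal.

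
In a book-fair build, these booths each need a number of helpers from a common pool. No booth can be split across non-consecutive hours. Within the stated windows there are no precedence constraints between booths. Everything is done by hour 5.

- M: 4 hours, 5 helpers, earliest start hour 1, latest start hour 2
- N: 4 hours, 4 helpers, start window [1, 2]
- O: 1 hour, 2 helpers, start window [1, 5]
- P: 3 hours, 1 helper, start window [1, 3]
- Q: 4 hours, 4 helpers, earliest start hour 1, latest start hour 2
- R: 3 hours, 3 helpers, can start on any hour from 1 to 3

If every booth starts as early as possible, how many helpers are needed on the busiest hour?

19

Early-start schedule: M@1, N@1, O@1, P@1, Q@1, R@1.
Load per hour: hour 1: 19, hour 2: 17, hour 3: 17, hour 4: 13, hour 5: 0.
Peak is 19.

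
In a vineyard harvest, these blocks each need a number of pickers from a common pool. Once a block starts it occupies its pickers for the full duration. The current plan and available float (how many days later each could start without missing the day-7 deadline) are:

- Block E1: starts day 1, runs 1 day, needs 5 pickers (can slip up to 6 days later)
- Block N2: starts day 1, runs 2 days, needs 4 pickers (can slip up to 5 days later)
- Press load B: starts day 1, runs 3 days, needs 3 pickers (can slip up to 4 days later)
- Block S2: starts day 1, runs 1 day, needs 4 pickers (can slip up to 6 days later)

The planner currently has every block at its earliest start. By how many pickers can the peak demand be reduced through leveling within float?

Early-start peak: d1:16  d2:7  d3:3  d4:0  d5:0  d6:0  d7:0 ⇒ 16.
Leveled (Block E1@1, Block N2@2, Press load B@4, Block S2@7): d1:5  d2:4  d3:4  d4:3  d5:3  d6:3  d7:4 ⇒ 5.
Reduction 16 − 5 = 11.

11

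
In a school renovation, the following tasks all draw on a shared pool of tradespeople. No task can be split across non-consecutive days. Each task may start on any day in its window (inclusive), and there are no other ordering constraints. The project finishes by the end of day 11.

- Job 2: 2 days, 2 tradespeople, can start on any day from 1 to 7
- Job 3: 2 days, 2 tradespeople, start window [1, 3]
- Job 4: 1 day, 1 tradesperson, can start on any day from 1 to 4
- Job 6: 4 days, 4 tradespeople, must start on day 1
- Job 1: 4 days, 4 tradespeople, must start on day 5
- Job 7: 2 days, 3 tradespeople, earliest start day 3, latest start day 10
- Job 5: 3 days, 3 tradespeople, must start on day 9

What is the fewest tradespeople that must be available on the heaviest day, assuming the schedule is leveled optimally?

6

Early-start (Job 2@1, Job 3@1, Job 4@1, Job 6@1, Job 1@5, Job 7@3, Job 5@9) gives peak 9: d1:9  d2:8  d3:7  d4:7  d5:4  d6:4  d7:4  d8:4  d9:3  d10:3  d11:3.
Shift Job 2→4, Job 4→3, Job 7→9.
Schedule Job 2@4, Job 3@1, Job 4@3, Job 6@1, Job 1@5, Job 7@9, Job 5@9: d1:6  d2:6  d3:5  d4:6  d5:6  d6:4  d7:4  d8:4  d9:6  d10:6  d11:3 — peak 6.
Total tradesperson-days = 56 over 11 days ⇒ peak ≥ ⌈56/11⌉ = 6, so 6 is optimal.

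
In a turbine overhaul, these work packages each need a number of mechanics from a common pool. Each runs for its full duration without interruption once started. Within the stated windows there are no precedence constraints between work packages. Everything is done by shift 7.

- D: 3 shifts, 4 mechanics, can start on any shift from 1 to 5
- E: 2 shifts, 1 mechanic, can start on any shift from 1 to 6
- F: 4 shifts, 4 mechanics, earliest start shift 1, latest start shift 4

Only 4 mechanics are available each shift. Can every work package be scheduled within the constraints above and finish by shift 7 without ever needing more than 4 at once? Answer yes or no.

Total mechanic-shifts = 30; over 7 shifts the average is 30/7 > 4, so some shift must exceed 4.

no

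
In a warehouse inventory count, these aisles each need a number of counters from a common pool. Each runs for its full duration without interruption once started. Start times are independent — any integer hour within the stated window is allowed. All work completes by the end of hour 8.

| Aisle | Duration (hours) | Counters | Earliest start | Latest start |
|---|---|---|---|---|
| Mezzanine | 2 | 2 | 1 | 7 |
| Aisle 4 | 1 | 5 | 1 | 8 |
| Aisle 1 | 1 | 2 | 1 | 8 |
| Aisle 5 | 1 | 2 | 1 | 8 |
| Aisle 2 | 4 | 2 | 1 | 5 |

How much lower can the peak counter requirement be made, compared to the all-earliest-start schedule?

Early-start peak: h1:13  h2:4  h3:2  h4:2  h5:0  h6:0  h7:0  h8:0 ⇒ 13.
Leveled (Mezzanine@1, Aisle 4@3, Aisle 1@1, Aisle 5@2, Aisle 2@4): h1:4  h2:4  h3:5  h4:2  h5:2  h6:2  h7:2  h8:0 ⇒ 5.
Reduction 13 − 5 = 8.

8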